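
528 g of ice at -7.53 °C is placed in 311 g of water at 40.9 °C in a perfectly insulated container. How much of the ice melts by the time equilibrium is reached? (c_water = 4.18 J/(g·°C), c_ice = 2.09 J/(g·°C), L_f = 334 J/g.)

m_melted ≈ 134 g

Heat available from the water dropping to 0 °C: 311×4.18×40.9 = 53169 J.
Warming the ice to 0 °C takes 528×2.09×7.53 = 8309.5 J, leaving 44860 J for melting.
Fully melting the ice requires m_ice L_f = 528×334 = 176352 J.
That's not enough to melt it all — equilibrium is at 0 °C with ice remaining.
m_melt = 44860 / L_f = 134.3 g.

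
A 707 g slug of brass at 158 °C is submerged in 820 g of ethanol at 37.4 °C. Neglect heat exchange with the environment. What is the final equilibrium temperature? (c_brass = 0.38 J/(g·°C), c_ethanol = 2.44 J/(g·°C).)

T_f ≈ 51.7 °C

Conservation of energy gives ΣQ = 0:
707×0.38×(T − 158) + 820×2.44×(T − 37.4) = 0
268.66(T − 158) + 2000.8(T − 37.4) = 0
2269.5 T = 117278
T ≈ 51.68 °C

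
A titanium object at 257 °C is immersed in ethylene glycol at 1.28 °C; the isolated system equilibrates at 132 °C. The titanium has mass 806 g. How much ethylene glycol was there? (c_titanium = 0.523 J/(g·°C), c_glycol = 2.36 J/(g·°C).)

Energy conservation, ΣQ = 0:
806·0.523·(132 − 257) + m·2.36·(132 − 1.28) = 0
308.5 m = 52692
m = 52692/308.5 ≈ 170.8 g

m ≈ 171 g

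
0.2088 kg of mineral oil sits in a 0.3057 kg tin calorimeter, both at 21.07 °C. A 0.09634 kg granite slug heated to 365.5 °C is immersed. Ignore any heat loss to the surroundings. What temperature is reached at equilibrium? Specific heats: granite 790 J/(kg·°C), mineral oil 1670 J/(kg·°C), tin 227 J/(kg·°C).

T_f ≈ 74.1 °C

T_f = Σ m_i c_i T_i / Σ m_i c_i:
T_f = (76.11*365.5 + 348.7*21.07 + 69.39*21.07) / (76.11 + 348.7 + 69.39)
    = 36627 / 494.2 ≈ 74.11 °C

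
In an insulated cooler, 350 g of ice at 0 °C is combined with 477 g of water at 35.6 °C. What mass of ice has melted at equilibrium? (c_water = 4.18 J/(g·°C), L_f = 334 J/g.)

m_melted ≈ 213 g

Heat available from the water dropping to 0 °C: 477·4.18·35.6 = 70981 J.
To melt every bit of ice: 350·334 = 116900 J.
That's not enough to melt it all — equilibrium is at 0 °C with ice remaining.
m_melt = 70981 / L_f = 212.5 g.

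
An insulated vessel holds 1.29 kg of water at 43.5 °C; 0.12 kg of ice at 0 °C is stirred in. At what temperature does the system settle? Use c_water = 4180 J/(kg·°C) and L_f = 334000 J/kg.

T_f ≈ 33.0 °C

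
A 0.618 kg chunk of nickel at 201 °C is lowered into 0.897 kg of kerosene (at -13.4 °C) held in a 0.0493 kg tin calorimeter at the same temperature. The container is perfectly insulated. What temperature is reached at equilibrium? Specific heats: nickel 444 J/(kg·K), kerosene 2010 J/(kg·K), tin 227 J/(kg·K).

T_f ≈ 14.8 °C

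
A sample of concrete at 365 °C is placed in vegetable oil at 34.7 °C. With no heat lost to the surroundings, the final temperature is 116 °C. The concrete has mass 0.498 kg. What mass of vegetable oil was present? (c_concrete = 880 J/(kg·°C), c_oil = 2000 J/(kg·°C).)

Let T be the final temperature. ΣQ_i = 0:
0.498·880·(116 − 365) + m·2000·(116 − 34.7) = 0
162600 m = 109122
m = 109122/162600 ≈ 0.6711 kg

m ≈ 0.671 kg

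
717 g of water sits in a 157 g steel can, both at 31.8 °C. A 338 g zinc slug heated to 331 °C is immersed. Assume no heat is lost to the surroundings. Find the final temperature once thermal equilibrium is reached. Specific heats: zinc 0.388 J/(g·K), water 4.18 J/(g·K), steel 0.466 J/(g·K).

With ΣQ=0 the equilibrium temperature is the m·c-weighted mean:
T_f = (131.14·331 + 2997.1·31.8 + 73.16·31.8) / (131.14 + 2997.1 + 73.16)
    = 141042 / 3201.4 ≈ 44.06 °C

T_f ≈ 44.1 °C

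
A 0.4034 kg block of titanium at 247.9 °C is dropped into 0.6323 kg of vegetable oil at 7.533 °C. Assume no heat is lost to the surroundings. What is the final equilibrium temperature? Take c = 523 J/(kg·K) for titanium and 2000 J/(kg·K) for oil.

T_f = Σ m_i c_i T_i / Σ m_i c_i:
T_f = (210.98*247.9 + 1264.6*7.533) / (210.98 + 1264.6)
    = 61828 / 1475.6 ≈ 41.90 °C

T_f ≈ 41.9 °C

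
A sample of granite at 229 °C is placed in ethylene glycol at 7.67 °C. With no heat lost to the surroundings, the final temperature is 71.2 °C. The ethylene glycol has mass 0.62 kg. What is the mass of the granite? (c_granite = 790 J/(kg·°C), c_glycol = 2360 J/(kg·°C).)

Taking heat into each body as positive, Σ m c ΔT = 0:
m·790·(71.2 − 229) + 0.62·2360·(71.2 − 7.67) = 0
-124662 m = -92957
m = -92957/-124662 ≈ 0.7457 kg

m ≈ 0.746 kg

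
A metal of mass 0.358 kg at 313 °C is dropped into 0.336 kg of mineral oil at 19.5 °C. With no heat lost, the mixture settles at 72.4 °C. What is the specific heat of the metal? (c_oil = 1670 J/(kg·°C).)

c ≈ 345 J/(kg·°C)

Taking heat into each body as positive, Σ m c ΔT = 0:
0.358·c·(72.4 − 313) + 0.336·1670·(72.4 − 19.5) = 0
-86.13 c = -29683
c = -29683/-86.13 ≈ 344.6 J/(kg·°C)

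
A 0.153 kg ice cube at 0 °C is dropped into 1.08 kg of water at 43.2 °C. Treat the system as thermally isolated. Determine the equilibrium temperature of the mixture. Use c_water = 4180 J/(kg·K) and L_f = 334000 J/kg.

T_f ≈ 27.9 °C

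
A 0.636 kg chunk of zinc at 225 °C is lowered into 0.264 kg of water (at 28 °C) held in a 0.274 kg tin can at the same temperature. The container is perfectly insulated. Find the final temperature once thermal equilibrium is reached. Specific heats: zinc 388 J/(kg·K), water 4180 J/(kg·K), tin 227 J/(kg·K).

T_f ≈ 62.4 °C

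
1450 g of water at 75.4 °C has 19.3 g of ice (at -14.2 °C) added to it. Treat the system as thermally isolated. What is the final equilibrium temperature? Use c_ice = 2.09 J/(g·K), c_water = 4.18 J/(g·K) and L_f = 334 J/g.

T_f ≈ 73.3 °C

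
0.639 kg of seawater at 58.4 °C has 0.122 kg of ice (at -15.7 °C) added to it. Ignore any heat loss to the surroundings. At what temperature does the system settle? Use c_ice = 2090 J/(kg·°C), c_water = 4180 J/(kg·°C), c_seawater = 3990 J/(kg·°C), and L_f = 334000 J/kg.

T_f ≈ 34.0 °C

Setting the total heat transfer to zero:
warm ice to 0 °C: 0.122·2090·(0 − (-15.7)) = 4003.2; latent heat to melt: 0.122·334000 = 40748; warm the meltwater: 509.96 T; seawater: 2549.6(T − 58.4)
3059.6 T = 148897 − 44751 = 104146
T ≈ 34.04 °C. Since T > 0 °C, the all-ice-melts assumption holds.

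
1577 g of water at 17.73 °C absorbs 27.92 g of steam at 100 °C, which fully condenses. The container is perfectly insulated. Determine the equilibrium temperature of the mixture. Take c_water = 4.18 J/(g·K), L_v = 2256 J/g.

T_f ≈ 28.6 °C

Sum of m c ΔT and latent-heat terms is zero:
condense steam: −27.92·2256 = −62988; condensate cools 100→T: 27.92·4.18·(T − 100) = 116.71(T − 100); water warms: 1577·4.18·(T − 17.73) = 6591.9(T − 17.73)
6708.6 T = 62988 + 11671 + 116874 = 191532
T ≈ 28.55 °C (< 100 °C, so full condensation is consistent).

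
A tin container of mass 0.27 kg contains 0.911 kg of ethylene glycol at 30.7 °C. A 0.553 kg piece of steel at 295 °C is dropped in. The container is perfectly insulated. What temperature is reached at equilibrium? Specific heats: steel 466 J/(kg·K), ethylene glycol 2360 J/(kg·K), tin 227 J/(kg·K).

T_f ≈ 58.3 °C

With ΣQ=0 the equilibrium temperature is the m·c-weighted mean:
T_f = (257.7*295 + 2150*30.7 + 61.29*30.7) / (257.7 + 2150 + 61.29)
    = 143906 / 2468.9 ≈ 58.29 °C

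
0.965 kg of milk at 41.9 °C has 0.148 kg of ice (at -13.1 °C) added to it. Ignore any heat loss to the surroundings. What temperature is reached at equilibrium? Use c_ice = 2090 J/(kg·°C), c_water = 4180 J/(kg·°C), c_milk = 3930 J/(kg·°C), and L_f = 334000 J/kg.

T_f ≈ 23.9 °C

Sum of m c ΔT and latent-heat terms is zero:
warm ice to 0 °C: 0.148·2090·(0 − (-13.1)) = 4052.1; fusion: m_ice L_f = 0.148·334000 = 49432; warm the meltwater: 618.64 T; milk: 3792.4(T − 41.9)
4411.1 T = 158904 − 53484 = 105420
T ≈ 23.90 °C. Since T > 0 °C, the all-ice-melts assumption holds.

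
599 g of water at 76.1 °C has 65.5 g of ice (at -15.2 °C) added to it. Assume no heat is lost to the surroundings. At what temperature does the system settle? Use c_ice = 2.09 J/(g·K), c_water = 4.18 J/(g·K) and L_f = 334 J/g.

T_f ≈ 60.0 °C

Energy conservation, ΣQ = 0:
ice -15.2→0 °C: 65.5×2.09×15.2 = 2080.8
  latent heat to melt: 65.5×334 = 21877
  meltwater 0→T: 65.5×4.18×T = 273.79 T
  water: 2503.8(T − 76.1)
2777.6 T = 190541 − 23958 = 166583
T ≈ 59.97 °C (positive, so assuming full melt was valid).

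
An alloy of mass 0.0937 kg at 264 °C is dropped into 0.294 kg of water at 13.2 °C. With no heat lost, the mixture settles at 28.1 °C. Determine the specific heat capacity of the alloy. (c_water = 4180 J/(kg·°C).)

c ≈ 828 J/(kg·°C)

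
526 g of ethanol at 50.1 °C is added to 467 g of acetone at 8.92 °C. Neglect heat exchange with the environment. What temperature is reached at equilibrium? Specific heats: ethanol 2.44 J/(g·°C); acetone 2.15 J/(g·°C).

T_f ≈ 32.0 °C

Heat lost by the ethanol equals heat gained by the acetone:
526*2.44*(50.1 − T) = 467*2.15*(T − 8.92)
1283.4(50.1 − T) = 1004(T − 8.92)
2287.5 T = 73256  ⇒  T ≈ 32.02 °C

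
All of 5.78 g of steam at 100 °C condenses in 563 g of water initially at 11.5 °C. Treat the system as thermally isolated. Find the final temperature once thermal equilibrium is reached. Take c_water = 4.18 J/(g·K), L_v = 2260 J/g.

Taking heat into each body as positive, Σ m c ΔT = 0:
steam→water at 100 °C releases m L_v = 5.78·2260 = 13063
  condensed water 100 °C→T: 24.16(T − 100)
  original water: 2353.3(T − 11.5)
2377.5 T = 13063 + 2416 + 27063 = 42542
T ≈ 17.89 °C (< 100 °C, so full condensation is consistent).

T_f ≈ 17.9 °C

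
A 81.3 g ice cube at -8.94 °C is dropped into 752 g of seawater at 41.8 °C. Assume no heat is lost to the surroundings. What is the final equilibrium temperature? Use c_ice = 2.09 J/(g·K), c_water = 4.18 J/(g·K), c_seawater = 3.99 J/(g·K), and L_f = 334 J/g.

T_f ≈ 29.0 °C

Let T be the final temperature. ΣQ_i = 0:
ice -8.94→0 °C: 81.3×2.09×8.94 = 1519.1; latent heat to melt: 81.3×334 = 27154; warm the meltwater: 339.83 T; seawater cools: 752×3.99×(T − 41.8) = 3000.5(T − 41.8)
3340.3 T = 125420 − 28673 = 96747
T ≈ 28.96 °C (positive, so assuming full melt was valid).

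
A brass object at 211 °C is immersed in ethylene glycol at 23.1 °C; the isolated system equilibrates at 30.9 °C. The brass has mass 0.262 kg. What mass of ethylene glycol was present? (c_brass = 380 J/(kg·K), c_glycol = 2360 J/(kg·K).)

Energy conservation, ΣQ = 0:
0.262·380·(30.9 − 211) + m·2360·(30.9 − 23.1) = 0
18408 m = 17931
m = 17931/18408 ≈ 0.9741 kg

m ≈ 0.974 kg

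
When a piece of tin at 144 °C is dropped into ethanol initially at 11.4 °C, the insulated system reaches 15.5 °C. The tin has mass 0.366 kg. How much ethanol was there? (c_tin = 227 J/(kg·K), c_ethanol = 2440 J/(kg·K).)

Setting the total heat transfer to zero:
0.366×227×(15.5 − 144) + m×2440×(15.5 − 11.4) = 0
10004 m = 10676
m = 10676/10004 ≈ 1.067 kg

m ≈ 1.07 kg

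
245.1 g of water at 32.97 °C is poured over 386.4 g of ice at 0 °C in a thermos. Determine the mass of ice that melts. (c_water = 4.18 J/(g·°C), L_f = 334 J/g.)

Heat available from the water dropping to 0 °C: 245.1·4.18·32.97 = 33778 J.
Fully melting the ice requires m_ice L_f = 386.4·334 = 129058 J.
Since 33778 < 129058 J, not all the ice melts; equilibrium is at 0 °C.
m_melted·334 = 33778  ⇒  m_melted ≈ 101.1 g.

m_melted ≈ 101 g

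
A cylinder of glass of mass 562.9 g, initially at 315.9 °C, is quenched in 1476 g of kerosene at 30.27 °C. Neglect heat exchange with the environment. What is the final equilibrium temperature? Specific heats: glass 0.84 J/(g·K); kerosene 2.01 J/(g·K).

T_f is the heat-capacity-weighted average of the initial temperatures:
T_f = (472.84*315.9 + 2966.8*30.27) / (472.84 + 2966.8)
    = 239173 / 3439.6 ≈ 69.54 °C

T_f ≈ 69.5 °C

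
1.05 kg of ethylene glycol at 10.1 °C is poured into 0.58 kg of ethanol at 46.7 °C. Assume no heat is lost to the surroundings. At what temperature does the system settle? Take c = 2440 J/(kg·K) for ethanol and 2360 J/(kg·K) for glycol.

T_f ≈ 23.4 °C

Set heat shed by the hot body equal to heat absorbed by the cold body:
0.58×2440×(46.7 − T) = 1.05×2360×(T − 10.1)
1415.2(46.7 − T) = 2478(T − 10.1)
3893.2 T = 91118  ⇒  T ≈ 23.40 °C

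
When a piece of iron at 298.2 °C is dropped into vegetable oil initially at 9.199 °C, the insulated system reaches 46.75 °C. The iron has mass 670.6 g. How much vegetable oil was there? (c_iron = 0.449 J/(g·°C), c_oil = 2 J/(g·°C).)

m ≈ 1010 g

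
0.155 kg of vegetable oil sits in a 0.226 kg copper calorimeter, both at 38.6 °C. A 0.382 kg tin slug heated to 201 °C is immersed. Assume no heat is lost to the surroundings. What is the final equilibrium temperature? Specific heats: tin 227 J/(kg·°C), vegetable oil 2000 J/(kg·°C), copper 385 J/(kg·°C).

Energy conservation, ΣQ = 0:
0.382*227*(T − 201) + 0.155*2000*(T − 38.6) + 0.226*385*(T − 38.6) = 0
86.71(T − 201) + 310(T − 38.6) + 87.01(T − 38.6) = 0
483.72 T = 32754
T ≈ 67.71 °C

T_f ≈ 67.7 °C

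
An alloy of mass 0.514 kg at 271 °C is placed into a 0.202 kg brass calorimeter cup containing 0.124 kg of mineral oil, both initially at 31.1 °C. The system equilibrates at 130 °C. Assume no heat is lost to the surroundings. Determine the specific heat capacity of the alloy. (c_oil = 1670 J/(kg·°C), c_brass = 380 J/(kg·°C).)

c ≈ 387 J/(kg·°C)

Taking heat into each body as positive, Σ m c ΔT = 0:
0.514·c·(130 − 271) + 0.124·1670·(130 − 31.1) + 0.202·380·(130 − 31.1) = 0
-72.47 c = -28072
c = -28072/-72.47 ≈ 387.3 J/(kg·°C)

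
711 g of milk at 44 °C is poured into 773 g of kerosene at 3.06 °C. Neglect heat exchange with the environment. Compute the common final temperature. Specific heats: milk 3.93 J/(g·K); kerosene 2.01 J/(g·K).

T_f ≈ 29.4 °C

Conservation of energy gives ΣQ = 0:
711×3.93×(T − 44) + 773×2.01×(T − 3.06) = 0
(2794.2 + 1553.7) T = 2794.2×44 + 1553.7×3.06
T = 127701/4348 ≈ 29.37 °C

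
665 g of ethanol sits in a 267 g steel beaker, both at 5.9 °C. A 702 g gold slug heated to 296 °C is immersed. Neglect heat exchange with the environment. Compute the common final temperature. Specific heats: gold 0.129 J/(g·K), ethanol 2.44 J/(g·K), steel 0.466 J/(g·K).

Energy conservation, ΣQ = 0:
702*0.129*(T − 296) + 665*2.44*(T − 5.9) + 267*0.466*(T − 5.9) = 0
90.56(T − 296) + 1622.6(T − 5.9) + 124.42(T − 5.9) = 0
1837.6 T = 37113
T ≈ 20.20 °C

T_f ≈ 20.2 °C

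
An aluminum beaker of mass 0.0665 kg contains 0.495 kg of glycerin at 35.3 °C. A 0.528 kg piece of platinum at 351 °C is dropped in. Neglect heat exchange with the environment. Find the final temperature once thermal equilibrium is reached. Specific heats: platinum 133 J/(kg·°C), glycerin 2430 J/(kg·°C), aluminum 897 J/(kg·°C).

T_f ≈ 51.9 °C

Conservation of energy gives ΣQ = 0:
0.528*133*(T − 351) + 0.495*2430*(T − 35.3) + 0.0665*897*(T − 35.3) = 0
70.22(T − 351) + 1202.8(T − 35.3) + 59.65(T − 35.3) = 0
1332.7 T = 69215
T = 69215/1332.7 ≈ 51.93 °C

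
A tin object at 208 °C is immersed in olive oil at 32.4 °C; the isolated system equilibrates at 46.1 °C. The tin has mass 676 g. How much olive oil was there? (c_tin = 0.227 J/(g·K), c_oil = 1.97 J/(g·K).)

Heat lost by the tin = heat gained by the oil:
676×0.227×(208 − 46.1) = m×1.97×(46.1 − 32.4)
26.99 m = 24844  ⇒  m ≈ 920.5 g

m ≈ 921 g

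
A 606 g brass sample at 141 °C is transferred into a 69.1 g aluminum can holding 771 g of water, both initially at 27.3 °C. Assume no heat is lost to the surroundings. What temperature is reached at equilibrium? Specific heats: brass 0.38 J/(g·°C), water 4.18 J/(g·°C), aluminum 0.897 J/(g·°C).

T_f ≈ 34.7 °C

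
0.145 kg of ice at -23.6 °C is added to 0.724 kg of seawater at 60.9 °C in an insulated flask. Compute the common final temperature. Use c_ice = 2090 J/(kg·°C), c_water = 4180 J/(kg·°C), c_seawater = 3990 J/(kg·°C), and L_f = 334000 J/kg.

T_f ≈ 34.4 °C

Energy balance with sensible and latent terms:
ice -23.6→0 °C: 0.145×2090×23.6 = 7152; melt ice: 0.145×334000 = 48430; meltwater 0→T: 0.145×4180×T = 606.1 T; seawater: 2888.8(T − 60.9)
3494.9 T = 175925 − 55582 = 120344
T ≈ 34.43 °C — above 0 °C, consistent with complete melting.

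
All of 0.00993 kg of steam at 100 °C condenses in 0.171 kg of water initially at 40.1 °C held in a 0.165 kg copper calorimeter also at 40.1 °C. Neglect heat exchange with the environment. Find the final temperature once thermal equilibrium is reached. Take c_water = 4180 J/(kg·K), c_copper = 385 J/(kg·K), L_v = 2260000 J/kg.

Setting the total heat transfer to zero:
latent heat released on condensation: 0.00993×2260000 = 22442; condensed water 100 °C→T: 41.51(T − 100); water warms: 0.171×4180×(T − 40.1) = 714.78(T − 40.1); copper cup: 0.165×385×(T − 40.1) = 63.53(T − 40.1)
819.81 T = 22442 + 4150.7 + 31210 = 57803
T ≈ 70.51 °C — below 100 °C, confirming all the steam condensed.

T_f ≈ 70.5 °C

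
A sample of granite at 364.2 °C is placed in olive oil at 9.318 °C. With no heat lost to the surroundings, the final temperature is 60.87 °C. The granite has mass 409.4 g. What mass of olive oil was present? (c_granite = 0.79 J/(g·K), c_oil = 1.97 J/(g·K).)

Conservation of energy gives ΣQ = 0:
409.4×0.79×(60.87 − 364.2) + m×1.97×(60.87 − 9.318) = 0
101.56 m = 98105
m = 98105/101.56 ≈ 966 g

m ≈ 966 g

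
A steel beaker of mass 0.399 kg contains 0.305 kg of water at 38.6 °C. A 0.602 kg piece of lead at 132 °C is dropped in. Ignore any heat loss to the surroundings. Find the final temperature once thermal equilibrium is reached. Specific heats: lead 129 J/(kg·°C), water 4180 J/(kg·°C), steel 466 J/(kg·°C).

Let T be the final temperature. ΣQ_i = 0:
0.602*129*(T − 132) + 0.305*4180*(T − 38.6) + 0.399*466*(T − 38.6) = 0
77.66(T − 132) + 1274.9(T − 38.6) + 185.93(T − 38.6) = 0
1538.5 T = 66639
T = 66639 / 1538.5 = 43.3 °C

T_f ≈ 43.3 °C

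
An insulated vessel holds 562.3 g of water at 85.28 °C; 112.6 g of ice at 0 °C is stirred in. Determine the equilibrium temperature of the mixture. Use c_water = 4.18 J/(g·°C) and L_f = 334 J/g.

T_f ≈ 57.7 °C

Conservation of energy gives ΣQ = 0:
melt ice: 112.6·334 = 37608; meltwater 0→T: 112.6·4.18·T = 470.67 T; water: 2350.4(T − 85.28)
2821.1 T = 200443 − 37608 = 162835
T ≈ 57.72 °C. Since T > 0 °C, the all-ice-melts assumption holds.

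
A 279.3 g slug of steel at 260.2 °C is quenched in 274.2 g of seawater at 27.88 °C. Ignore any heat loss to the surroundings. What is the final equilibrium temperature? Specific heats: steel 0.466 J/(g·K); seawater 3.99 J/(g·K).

With ΣQ=0 the equilibrium temperature is the m·c-weighted mean:
T_f = (130.15×260.2 + 1094.1×27.88) / (130.15 + 1094.1)
    = 64368 / 1224.2 ≈ 52.58 °C

T_f ≈ 52.6 °C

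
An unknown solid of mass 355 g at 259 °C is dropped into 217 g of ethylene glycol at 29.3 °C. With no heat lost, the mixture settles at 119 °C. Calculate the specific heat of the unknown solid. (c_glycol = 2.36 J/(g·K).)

m_s c (T_s − T_f) = m_glycol c_glycol (T_f − T_0):
355·c·(259 − 119) = 217·2.36·(119 − 29.3)
49700 c = 45937  ⇒  c ≈ 0.9243 J/(g·K)

c ≈ 0.924 J/(g·K)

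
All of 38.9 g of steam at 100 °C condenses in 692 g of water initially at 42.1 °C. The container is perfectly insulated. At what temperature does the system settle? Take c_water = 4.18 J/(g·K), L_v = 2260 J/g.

Net heat exchanged in the isolated system is zero:
condense steam: −38.9×2260 = −87914
  condensate cools 100→T: 38.9×4.18×(T − 100) = 162.6(T − 100)
  water warms: 692×4.18×(T − 42.1) = 2892.6(T − 42.1)
3055.2 T = 87914 + 16260 + 121777 = 225951
T ≈ 73.96 °C — below 100 °C, confirming all the steam condensed.

T_f ≈ 74.0 °C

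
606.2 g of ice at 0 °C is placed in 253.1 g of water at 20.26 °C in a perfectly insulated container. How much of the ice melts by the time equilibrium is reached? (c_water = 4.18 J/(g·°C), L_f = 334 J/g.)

m_melted ≈ 64.2 g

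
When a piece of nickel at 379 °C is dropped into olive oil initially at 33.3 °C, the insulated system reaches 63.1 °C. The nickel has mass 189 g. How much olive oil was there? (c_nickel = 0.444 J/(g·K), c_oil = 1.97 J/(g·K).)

m ≈ 452 g

Setting the total heat transfer to zero:
189·0.444·(63.1 − 379) + m·1.97·(63.1 − 33.3) = 0
58.71 m = 26509
m = 26509/58.71 ≈ 451.6 g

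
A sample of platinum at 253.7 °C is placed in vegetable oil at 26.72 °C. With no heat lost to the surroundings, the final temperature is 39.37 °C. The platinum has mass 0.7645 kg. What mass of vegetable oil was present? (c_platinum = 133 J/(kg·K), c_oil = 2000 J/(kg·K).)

m ≈ 0.861 kg

Heat lost by the platinum = heat gained by the oil:
0.7645×133×(253.7 − 39.37) = m×2000×(39.37 − 26.72)
25300 m = 21793  ⇒  m ≈ 0.8614 kg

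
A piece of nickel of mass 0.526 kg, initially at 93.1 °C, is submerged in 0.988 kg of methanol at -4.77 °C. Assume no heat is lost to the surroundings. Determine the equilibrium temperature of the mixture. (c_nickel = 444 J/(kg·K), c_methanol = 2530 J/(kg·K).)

Conservation of energy gives ΣQ = 0:
0.526*444*(T − 93.1) + 0.988*2530*(T − (-4.77)) = 0
233.54(T − 93.1) + 2499.6(T − (-4.77)) = 0
2733.2 T = 9819.7
T ≈ 3.59 °C

T_f ≈ 3.6 °C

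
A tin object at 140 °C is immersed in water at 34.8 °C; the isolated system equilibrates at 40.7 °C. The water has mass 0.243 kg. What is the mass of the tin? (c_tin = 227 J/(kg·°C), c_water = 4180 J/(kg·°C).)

|Q_tin| = |Q_water|:
m×227×(140 − 40.7) = 0.243×4180×(40.7 − 34.8)
22541 m = 5992.9  ⇒  m ≈ 0.2659 kg

m ≈ 0.266 kg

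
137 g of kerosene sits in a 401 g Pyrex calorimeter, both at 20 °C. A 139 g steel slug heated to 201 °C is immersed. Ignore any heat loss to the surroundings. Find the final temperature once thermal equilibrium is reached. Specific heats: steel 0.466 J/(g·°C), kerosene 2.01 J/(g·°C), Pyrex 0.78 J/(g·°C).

T_f ≈ 38.0 °C

T_f is the heat-capacity-weighted average of the initial temperatures:
T_f = (64.77·201 + 275.37·20 + 312.78·20) / (64.77 + 275.37 + 312.78)
    = 24783 / 652.92 ≈ 37.96 °C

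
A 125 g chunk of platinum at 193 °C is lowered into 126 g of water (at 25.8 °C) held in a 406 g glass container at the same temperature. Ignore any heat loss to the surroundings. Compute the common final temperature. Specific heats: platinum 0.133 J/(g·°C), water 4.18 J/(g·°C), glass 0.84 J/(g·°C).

T_f ≈ 28.9 °C

Taking heat into each body as positive, Σ m c ΔT = 0:
125×0.133×(T − 193) + 126×4.18×(T − 25.8) + 406×0.84×(T − 25.8) = 0
16.62(T − 193) + 526.68(T − 25.8) + 341.04(T − 25.8) = 0
(16.62 + 526.68 + 341.04) T = 16.62×193 + 526.68×25.8 + 341.04×25.8
T = 25596/884.34 ≈ 28.94 °C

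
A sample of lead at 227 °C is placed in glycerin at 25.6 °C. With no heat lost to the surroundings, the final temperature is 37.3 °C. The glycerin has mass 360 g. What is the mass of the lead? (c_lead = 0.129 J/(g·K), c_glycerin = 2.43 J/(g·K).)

m ≈ 418 g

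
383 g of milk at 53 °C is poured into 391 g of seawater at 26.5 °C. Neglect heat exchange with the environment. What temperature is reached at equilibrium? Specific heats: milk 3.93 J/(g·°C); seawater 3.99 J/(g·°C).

Net heat exchanged in the isolated system is zero:
383×3.93×(T − 53) + 391×3.99×(T − 26.5) = 0
1505.2(T − 53) + 1560.1(T − 26.5) = 0
3065.3 T = 121117
T = 121117 / 3065.3 = 39.5 °C

T_f ≈ 39.5 °C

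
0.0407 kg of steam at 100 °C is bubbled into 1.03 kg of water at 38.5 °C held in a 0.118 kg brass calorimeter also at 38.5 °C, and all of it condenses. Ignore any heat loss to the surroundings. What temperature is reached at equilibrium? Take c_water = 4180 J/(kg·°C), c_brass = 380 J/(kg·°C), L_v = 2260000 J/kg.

T_f ≈ 61.2 °C

Sum of m c ΔT and latent-heat terms is zero:
steam→water at 100 °C releases m L_v = 0.0407×2260000 = 91982; condensed water 100 °C→T: 170.13(T − 100); original water: 4305.4(T − 38.5); brass cup: 0.118×380×(T − 38.5) = 44.84(T − 38.5)
4520.4 T = 91982 + 17013 + 167484 = 276479
T ≈ 61.16 °C — below 100 °C, confirming all the steam condensed.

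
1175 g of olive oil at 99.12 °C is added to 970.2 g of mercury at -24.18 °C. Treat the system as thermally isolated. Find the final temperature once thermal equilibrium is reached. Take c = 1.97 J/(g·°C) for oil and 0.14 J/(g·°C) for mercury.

T_f ≈ 92.3 °C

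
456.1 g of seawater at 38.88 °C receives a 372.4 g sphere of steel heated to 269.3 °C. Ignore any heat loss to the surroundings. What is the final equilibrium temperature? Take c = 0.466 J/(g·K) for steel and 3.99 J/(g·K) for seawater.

T_f ≈ 58.9 °C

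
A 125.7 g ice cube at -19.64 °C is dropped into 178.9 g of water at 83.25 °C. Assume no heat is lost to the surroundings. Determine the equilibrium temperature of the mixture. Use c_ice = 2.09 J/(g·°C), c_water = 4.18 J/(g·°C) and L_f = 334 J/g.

T_f ≈ 11.9 °C

Net heat exchanged in the isolated system is zero:
warm ice to 0 °C: 125.7×2.09×(0 − (-19.64)) = 5159.7
  fusion: m_ice L_f = 125.7×334 = 41984
  meltwater 0→T: 125.7×4.18×T = 525.43 T
  water cools: 178.9×4.18×(T − 83.25) = 747.8(T − 83.25)
1273.2 T = 62255 − 47143 = 15111
T ≈ 11.87 °C — above 0 °C, consistent with complete melting.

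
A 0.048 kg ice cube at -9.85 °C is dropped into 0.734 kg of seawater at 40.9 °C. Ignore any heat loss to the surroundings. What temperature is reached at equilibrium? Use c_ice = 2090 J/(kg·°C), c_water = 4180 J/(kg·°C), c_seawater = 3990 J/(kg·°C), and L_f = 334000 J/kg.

Energy conservation, ΣQ = 0:
warm ice to 0 °C: 0.048×2090×(0 − (-9.85)) = 988.15
  latent heat to melt: 0.048×334000 = 16032
  warm the meltwater: 200.64 T
  seawater cools: 0.734×3990×(T − 40.9) = 2928.7(T − 40.9)
3129.3 T = 119782 − 17020 = 102762
T ≈ 32.84 °C. Since T > 0 °C, the all-ice-melts assumption holds.

T_f ≈ 32.8 °C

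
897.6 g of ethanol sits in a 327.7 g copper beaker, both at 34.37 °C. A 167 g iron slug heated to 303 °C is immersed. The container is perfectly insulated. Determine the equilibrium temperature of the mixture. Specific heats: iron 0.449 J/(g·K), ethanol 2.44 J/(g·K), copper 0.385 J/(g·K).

With ΣQ=0 the equilibrium temperature is the m·c-weighted mean:
T_f = (74.98*303 + 2190.1*34.37 + 126.16*34.37) / (74.98 + 2190.1 + 126.16)
    = 102331 / 2391.3 ≈ 42.79 °C

T_f ≈ 42.8 °C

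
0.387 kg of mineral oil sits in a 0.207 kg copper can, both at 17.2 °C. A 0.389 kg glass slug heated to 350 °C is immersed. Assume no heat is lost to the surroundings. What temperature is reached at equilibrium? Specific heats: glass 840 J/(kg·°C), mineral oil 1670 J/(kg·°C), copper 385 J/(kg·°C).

Energy conservation, ΣQ = 0:
0.389×840×(T − 350) + 0.387×1670×(T − 17.2) + 0.207×385×(T − 17.2) = 0
326.76(T − 350) + 646.29(T − 17.2) + 79.69(T − 17.2) = 0
1052.7 T = 126853
T = 126853 / 1052.7 = 120 °C

T_f ≈ 120.5 °C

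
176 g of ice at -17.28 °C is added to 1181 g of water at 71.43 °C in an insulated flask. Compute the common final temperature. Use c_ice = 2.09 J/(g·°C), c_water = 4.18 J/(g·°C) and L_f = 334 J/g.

T_f ≈ 50.7 °C

Setting the total heat transfer to zero:
ice -17.28→0 °C: 176×2.09×17.28 = 6356.3; melt ice: 176×334 = 58784; meltwater 0→T: 176×4.18×T = 735.68 T; water cools: 1181×4.18×(T − 71.43) = 4936.6(T − 71.43)
5672.3 T = 352620 − 65140 = 287480
T ≈ 50.68 °C — above 0 °C, consistent with complete melting.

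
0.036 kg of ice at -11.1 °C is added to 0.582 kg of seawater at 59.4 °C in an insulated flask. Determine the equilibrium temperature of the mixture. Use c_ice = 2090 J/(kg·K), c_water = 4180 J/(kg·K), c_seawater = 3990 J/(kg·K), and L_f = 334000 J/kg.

T_f ≈ 50.6 °C

Energy balance with sensible and latent terms:
ice -11.1→0 °C: 0.036·2090·11.1 = 835.16
  fusion: m_ice L_f = 0.036·334000 = 12024
  meltwater 0→T: 0.036·4180·T = 150.48 T
  seawater: 2322.2(T − 59.4)
2472.7 T = 137937 − 12859 = 125078
T ≈ 50.58 °C. Since T > 0 °C, the all-ice-melts assumption holds.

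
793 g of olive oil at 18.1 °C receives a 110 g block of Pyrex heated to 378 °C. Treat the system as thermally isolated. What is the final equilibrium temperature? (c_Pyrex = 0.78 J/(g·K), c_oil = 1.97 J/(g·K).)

T_f ≈ 36.8 °C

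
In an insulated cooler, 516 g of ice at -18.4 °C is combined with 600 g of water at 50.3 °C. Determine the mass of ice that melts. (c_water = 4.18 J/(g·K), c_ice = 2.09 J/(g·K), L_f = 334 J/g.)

m_melted ≈ 318 g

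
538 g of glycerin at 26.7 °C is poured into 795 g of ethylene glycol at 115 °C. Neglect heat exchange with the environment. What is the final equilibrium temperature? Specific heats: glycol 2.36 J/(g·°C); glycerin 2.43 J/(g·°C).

T_f ≈ 78.7 °C

Heat gained plus heat lost sum to zero:
795×2.36×(T − 115) + 538×2.43×(T − 26.7) = 0
3183.5 T = 250669
T = 250669 / 3183.5 = 78.7 °C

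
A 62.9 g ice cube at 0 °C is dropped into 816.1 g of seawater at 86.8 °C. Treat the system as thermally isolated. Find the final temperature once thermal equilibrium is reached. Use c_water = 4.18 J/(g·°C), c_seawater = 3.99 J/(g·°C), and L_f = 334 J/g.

T_f ≈ 74.3 °C

Setting the total heat transfer to zero:
fusion: m_ice L_f = 62.9·334 = 21009
  warm the meltwater: 262.92 T
  seawater cools: 816.1·3.99·(T − 86.8) = 3256.2(T − 86.8)
3519.2 T = 282642 − 21009 = 261633
T ≈ 74.35 °C — above 0 °C, consistent with complete melting.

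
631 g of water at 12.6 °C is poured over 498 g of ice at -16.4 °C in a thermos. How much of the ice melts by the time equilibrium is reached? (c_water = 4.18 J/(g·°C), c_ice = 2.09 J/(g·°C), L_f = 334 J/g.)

Heat available from the water dropping to 0 °C: 631×4.18×12.6 = 33234 J.
Warming the ice to 0 °C takes 498×2.09×16.4 = 17069 J, leaving 16164 J for melting.
To melt every bit of ice: 498×334 = 166332 J.
16164 J < 166332 J, so only part of the ice melts and the system sits at 0 °C.
m_melted×334 = 16164  ⇒  m_melted ≈ 48.4 g.

m_melted ≈ 48.4 g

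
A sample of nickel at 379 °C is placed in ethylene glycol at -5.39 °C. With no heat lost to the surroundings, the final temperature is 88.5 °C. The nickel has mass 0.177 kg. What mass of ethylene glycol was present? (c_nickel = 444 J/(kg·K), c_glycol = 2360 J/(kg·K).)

Let T be the final temperature. ΣQ_i = 0:
0.177×444×(88.5 − 379) + m×2360×(88.5 − (-5.39)) = 0
221580 m = 22830
m = 22830/221580 ≈ 0.103 kg

m ≈ 0.103 kg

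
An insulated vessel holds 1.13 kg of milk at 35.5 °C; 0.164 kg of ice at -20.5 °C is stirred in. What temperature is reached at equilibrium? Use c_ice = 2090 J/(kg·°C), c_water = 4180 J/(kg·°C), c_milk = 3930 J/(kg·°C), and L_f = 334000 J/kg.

Energy conservation, ΣQ = 0:
warm ice to 0 °C: 0.164·2090·(0 − (-20.5)) = 7026.6; fusion: m_ice L_f = 0.164·334000 = 54776; warm the meltwater: 685.52 T; milk cools: 1.13·3930·(T − 35.5) = 4440.9(T − 35.5)
5126.4 T = 157652 − 61803 = 95849
T ≈ 18.70 °C. Since T > 0 °C, the all-ice-melts assumption holds.

T_f ≈ 18.7 °C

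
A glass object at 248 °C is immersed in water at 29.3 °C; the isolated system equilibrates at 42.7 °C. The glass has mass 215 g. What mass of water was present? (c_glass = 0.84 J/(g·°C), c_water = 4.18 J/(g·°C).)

m ≈ 662 g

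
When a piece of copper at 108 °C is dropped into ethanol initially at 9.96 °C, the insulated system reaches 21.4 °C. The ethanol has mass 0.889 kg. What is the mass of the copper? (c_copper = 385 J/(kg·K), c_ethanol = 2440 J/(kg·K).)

m ≈ 0.744 kg

Conservation of energy gives ΣQ = 0:
m×385×(21.4 − 108) + 0.889×2440×(21.4 − 9.96) = 0
-33341 m = -24815
m = -24815/-33341 ≈ 0.7443 kg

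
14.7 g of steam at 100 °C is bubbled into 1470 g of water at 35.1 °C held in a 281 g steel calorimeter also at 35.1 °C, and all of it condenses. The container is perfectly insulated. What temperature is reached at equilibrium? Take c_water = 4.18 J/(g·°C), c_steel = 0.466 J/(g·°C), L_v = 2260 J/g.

T_f ≈ 41.0 °C

Net heat exchanged in the isolated system is zero:
steam→water at 100 °C releases m L_v = 14.7·2260 = 33222
  condensed water 100 °C→T: 61.45(T − 100)
  original water: 6144.6(T − 35.1)
  cup: 130.95(T − 35.1)
6337 T = 33222 + 6144.6 + 220272 = 259638
T ≈ 40.97 °C (< 100 °C, so full condensation is consistent).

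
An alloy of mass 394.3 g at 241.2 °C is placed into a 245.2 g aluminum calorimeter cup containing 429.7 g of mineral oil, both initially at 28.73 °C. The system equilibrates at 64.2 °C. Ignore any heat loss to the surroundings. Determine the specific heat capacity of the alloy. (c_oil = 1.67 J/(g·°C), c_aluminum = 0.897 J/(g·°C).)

Energy conservation, ΣQ = 0:
394.3·c·(64.2 − 241.2) + 429.7·1.67·(64.2 − 28.73) + 245.2·0.897·(64.2 − 28.73) = 0
-69791 c = -33255
c = -33255/-69791 ≈ 0.4765 J/(g·°C)

c ≈ 0.476 J/(g·°C)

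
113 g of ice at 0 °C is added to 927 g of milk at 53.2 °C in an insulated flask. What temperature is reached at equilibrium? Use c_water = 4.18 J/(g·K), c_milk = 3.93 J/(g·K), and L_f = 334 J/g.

Let T be the final temperature. ΣQ_i = 0:
fusion: m_ice L_f = 113·334 = 37742; warm the meltwater: 472.34 T; milk: 3643.1(T − 53.2)
4115.4 T = 193813 − 37742 = 156071
T ≈ 37.92 °C (positive, so assuming full melt was valid).

T_f ≈ 37.9 °C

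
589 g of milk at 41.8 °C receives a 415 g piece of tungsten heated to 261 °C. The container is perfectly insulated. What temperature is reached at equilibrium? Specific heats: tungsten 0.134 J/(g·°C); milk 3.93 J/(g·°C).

With ΣQ=0 the equilibrium temperature is the m·c-weighted mean:
T_f = (55.61·261 + 2314.8·41.8) / (55.61 + 2314.8)
    = 111272 / 2370.4 ≈ 46.94 °C

T_f ≈ 46.9 °C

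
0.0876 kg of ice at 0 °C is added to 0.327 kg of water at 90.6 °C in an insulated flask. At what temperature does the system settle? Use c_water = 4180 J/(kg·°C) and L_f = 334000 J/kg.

T_f ≈ 54.6 °C

Let T be the final temperature. ΣQ_i = 0:
melt ice: 0.0876×334000 = 29258; meltwater 0→T: 0.0876×4180×T = 366.17 T; water: 1366.9(T − 90.6)
1733 T = 123838 − 29258 = 94579
T ≈ 54.57 °C (positive, so assuming full melt was valid).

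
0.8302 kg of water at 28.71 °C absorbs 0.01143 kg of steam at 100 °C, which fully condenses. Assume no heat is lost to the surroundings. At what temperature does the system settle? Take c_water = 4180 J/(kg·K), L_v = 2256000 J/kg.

T_f ≈ 37.0 °C

Let T be the final temperature. ΣQ_i = 0:
condense steam: −0.01143×2256000 = −25786
  condensate cools 100→T: 0.01143×4180×(T − 100) = 47.78(T − 100)
  water warms: 0.8302×4180×(T − 28.71) = 3470.2(T − 28.71)
3518 T = 25786 + 4777.7 + 99630 = 130194
T ≈ 37.01 °C — below 100 °C, confirming all the steam condensed.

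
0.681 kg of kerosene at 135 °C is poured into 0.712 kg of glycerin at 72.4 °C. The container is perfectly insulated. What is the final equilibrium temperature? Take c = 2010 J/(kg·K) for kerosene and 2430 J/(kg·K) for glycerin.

T_f ≈ 100.1 °C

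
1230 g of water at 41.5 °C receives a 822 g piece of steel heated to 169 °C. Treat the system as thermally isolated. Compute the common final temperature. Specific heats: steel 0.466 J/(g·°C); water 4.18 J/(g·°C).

With ΣQ=0 the equilibrium temperature is the m·c-weighted mean:
T_f = (383.05×169 + 5141.4×41.5) / (383.05 + 5141.4)
    = 278104 / 5524.5 ≈ 50.34 °C

T_f ≈ 50.3 °C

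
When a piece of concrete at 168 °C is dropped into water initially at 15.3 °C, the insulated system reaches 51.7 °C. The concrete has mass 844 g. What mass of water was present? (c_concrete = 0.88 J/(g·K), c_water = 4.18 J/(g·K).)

m ≈ 568 g

Let T be the final temperature. ΣQ_i = 0:
844×0.88×(51.7 − 168) + m×4.18×(51.7 − 15.3) = 0
152.15 m = 86378
m = 86378/152.15 ≈ 567.7 g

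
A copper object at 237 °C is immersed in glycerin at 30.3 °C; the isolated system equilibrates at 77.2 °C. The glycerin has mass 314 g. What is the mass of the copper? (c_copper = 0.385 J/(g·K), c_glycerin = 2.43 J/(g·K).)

m ≈ 582 g

|Q_copper| = |Q_glycerin|:
m×0.385×(237 − 77.2) = 314×2.43×(77.2 − 30.3)
61.52 m = 35786  ⇒  m ≈ 581.7 g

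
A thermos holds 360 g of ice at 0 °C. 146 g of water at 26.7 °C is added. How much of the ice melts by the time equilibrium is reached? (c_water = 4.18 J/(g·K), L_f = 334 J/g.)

m_melted ≈ 48.8 g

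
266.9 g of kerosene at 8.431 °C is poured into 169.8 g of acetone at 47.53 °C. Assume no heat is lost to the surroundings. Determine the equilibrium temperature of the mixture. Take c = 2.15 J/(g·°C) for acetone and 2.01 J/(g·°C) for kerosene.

Energy conservation, ΣQ = 0:
169.8×2.15×(T − 47.53) + 266.9×2.01×(T − 8.431) = 0
901.54 T = 21875
T ≈ 24.26 °C

T_f ≈ 24.3 °C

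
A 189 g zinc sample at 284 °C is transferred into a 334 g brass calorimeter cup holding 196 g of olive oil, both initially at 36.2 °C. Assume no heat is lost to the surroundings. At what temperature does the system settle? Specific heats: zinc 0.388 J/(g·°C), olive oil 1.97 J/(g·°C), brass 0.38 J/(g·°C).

Taking heat into each body as positive, Σ m c ΔT = 0:
189×0.388×(T − 284) + 196×1.97×(T − 36.2) + 334×0.38×(T − 36.2) = 0
73.33(T − 284) + 386.12(T − 36.2) + 126.92(T − 36.2) = 0
586.37 T = 39398
T = 39398 / 586.37 = 67.2 °C

T_f ≈ 67.2 °C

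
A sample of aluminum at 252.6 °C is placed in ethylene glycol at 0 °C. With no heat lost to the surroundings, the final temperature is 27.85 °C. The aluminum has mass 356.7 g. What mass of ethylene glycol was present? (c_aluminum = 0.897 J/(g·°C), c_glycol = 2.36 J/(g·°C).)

m ≈ 1090 g

Setting the total heat transfer to zero:
356.7·0.897·(27.85 − 252.6) + m·2.36·(27.85 − 0) = 0
65.73 m = 71911
m = 71911/65.73 ≈ 1094 g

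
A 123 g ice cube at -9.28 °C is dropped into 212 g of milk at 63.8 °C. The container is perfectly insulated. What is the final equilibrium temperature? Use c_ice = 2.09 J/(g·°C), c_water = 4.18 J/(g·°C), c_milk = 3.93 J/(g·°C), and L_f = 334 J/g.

T_f ≈ 7.2 °C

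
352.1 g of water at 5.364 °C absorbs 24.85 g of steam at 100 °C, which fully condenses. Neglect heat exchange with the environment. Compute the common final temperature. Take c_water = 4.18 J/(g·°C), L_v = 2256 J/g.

Setting the total heat transfer to zero:
steam→water at 100 °C releases m L_v = 24.85×2256 = 56062; condensed water 100 °C→T: 103.87(T − 100); original water: 1471.8(T − 5.364)
1575.7 T = 56062 + 10387 + 7894.6 = 74344
T ≈ 47.18 °C — below 100 °C, confirming all the steam condensed.

T_f ≈ 47.2 °C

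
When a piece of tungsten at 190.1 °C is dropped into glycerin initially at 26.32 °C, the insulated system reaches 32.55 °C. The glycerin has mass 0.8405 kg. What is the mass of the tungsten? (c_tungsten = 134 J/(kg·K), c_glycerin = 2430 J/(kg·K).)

Energy conservation, ΣQ = 0:
m×134×(32.55 − 190.1) + 0.8405×2430×(32.55 − 26.32) = 0
-21112 m = -12724
m = -12724/-21112 ≈ 0.6027 kg

m ≈ 0.603 kg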